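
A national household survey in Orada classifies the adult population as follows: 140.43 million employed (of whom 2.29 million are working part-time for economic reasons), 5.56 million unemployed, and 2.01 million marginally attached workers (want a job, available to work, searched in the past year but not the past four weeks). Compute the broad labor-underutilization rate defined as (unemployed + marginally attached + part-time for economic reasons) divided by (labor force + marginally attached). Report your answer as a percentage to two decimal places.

Labor force = 140.43 + 5.56 = 145.99 million.
Numerator = 5.56 + 2.01 + 2.29 = 9.86 million.
Denominator = 145.99 + 2.01 = 148.00 million.
Broad rate = 9.86 / 148.00 = 6.66%.

Broad underutilization rate ≈ 6.66%.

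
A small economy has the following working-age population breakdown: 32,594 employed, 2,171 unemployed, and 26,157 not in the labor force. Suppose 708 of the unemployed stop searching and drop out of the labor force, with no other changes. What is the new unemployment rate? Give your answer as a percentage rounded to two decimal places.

Initially, labor force = 32,594 + 2,171 = 34,765, so u = 2,171/34,765 = 6.24%.
After the change, unemployed and labor force both fall by 708 → E = 32,594, U = 1,463, labor force = 34,057.
New unemployment rate = 1,463 / 34,057 = 4.30%.

New unemployment rate ≈ 4.30%.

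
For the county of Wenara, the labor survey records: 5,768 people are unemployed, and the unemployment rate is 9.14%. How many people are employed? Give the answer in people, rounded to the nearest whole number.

Labor force = U / u = 5,768 / 0.0914 ≈ 63,107.
Employed = labor force − unemployed = 63,107 − 5,768 = 57,339.

About 57,339 are employed.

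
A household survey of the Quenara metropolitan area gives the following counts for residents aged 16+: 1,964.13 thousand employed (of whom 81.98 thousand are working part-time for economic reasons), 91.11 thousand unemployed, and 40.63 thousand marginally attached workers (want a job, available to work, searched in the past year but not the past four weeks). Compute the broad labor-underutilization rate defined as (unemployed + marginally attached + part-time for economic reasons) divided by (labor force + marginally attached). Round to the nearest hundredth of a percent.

Broad underutilization rate ≈ 10.20%.

Labor force = 1,964.13 + 91.11 = 2,055.24 thousand.
Numerator = 91.11 + 40.63 + 81.98 = 213.72 thousand.
Denominator = 2,055.24 + 40.63 = 2,095.87 thousand.
Broad rate = 213.72 / 2,095.87 = 10.20%.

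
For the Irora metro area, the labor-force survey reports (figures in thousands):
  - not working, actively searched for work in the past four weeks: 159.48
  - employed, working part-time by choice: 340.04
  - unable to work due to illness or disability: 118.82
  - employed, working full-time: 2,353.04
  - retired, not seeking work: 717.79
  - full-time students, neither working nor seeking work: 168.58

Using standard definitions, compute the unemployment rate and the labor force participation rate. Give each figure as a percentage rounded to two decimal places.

Unemployment rate ≈ 5.59%; labor force participation rate ≈ 73.94%.

Employed = 340.04 + 2,353.04 = 2,693.08 thousand.
Unemployed = 159.48 thousand.
Labor force = 2,693.08 + 159.48 = 2,852.56 thousand.
Not in labor force = 118.82 + 717.79 + 168.58 = 1,005.19 thousand (those not working and not actively searching are outside the labor force).
Civilian working-age population = 2,852.56 + 1,005.19 = 3,857.75 thousand.
Unemployment rate = 159.48 / 2,852.56 = 5.59%.
Labor force participation rate = 2,852.56 / 3,857.75 = 73.94%.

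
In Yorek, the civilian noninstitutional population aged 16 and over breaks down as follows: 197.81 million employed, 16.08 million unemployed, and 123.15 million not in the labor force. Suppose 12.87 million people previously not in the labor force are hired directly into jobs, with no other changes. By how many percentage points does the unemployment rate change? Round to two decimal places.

Initially, labor force = 197.81 + 16.08 = 213.89 million, so u = 16.08/213.89 = 7.52%.
After the change, employed and labor force both rise by 12.87; unemployed unchanged → E = 210.68, U = 16.08, labor force = 226.76 million.
New unemployment rate = 16.08 / 226.76 = 7.09%.
Change = 7.09% − 7.52% = −0.43 percentage points.

The unemployment rate changes by −0.43 percentage points.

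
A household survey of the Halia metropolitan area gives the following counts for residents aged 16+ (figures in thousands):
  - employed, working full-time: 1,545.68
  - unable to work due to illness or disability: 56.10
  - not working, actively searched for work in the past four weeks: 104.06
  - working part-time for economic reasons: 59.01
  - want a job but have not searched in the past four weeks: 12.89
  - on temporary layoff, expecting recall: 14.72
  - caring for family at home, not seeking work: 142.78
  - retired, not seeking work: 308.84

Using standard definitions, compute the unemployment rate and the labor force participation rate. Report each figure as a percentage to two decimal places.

Unemployment rate ≈ 6.89%; labor force participation rate ≈ 76.80%.

Employed = 1,545.68 + 59.01 = 1,604.69 thousand (anyone who worked, including part-time for economic reasons, counts as employed).
Unemployed = 104.06 + 14.72 = 118.78 thousand (jobless and actively searching, or on temporary layoff).
Labor force = 1,604.69 + 118.78 = 1,723.47 thousand.
Not in labor force = 56.10 + 12.89 + 142.78 + 308.84 = 520.61 thousand (those not working and not actively searching are outside the labor force — including those who want a job but have given up searching).
Civilian working-age population = 1,723.47 + 520.61 = 2,244.08 thousand.
Unemployment rate = 118.78 / 1,723.47 = 6.89%.
Labor force participation rate = 1,723.47 / 2,244.08 = 76.80%.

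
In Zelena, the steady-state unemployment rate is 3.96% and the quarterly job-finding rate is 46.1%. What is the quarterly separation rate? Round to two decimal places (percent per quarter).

Separation rate ≈ 1.90% per quarter.

From u* = s/(s+f): s = u·f/(1−u).
s = 0.0396 × 46.1 / (1 − 0.0396) = 1.8256 / 0.9604 ≈ 1.90% per quarter.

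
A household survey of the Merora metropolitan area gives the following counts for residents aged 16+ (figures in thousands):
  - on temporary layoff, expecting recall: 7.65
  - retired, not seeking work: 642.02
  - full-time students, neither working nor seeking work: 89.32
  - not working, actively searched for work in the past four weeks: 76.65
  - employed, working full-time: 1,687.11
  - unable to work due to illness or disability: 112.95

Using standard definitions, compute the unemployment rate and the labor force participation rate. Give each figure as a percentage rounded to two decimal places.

Employed = 1,687.11 thousand.
Unemployed = 7.65 + 76.65 = 84.30 thousand (jobless and actively searching, or on temporary layoff).
Labor force = 1,687.11 + 84.30 = 1,771.41 thousand.
Not in labor force = 642.02 + 89.32 + 112.95 = 844.29 thousand (those not working and not actively searching are outside the labor force).
Civilian working-age population = 1,771.41 + 844.29 = 2,615.70 thousand.
Unemployment rate = 84.30 / 1,771.41 = 4.76%.
Labor force participation rate = 1,771.41 / 2,615.70 = 67.72%.

Unemployment rate ≈ 4.76%; labor force participation rate ≈ 67.72%.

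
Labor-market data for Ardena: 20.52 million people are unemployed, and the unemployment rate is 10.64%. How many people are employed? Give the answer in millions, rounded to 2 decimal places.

About 172.34 million are employed.

Labor force = U / u = 20.52 / 0.1064 ≈ 192.86 million.
Employed = labor force − unemployed = 192.86 − 20.52 = 172.34 million.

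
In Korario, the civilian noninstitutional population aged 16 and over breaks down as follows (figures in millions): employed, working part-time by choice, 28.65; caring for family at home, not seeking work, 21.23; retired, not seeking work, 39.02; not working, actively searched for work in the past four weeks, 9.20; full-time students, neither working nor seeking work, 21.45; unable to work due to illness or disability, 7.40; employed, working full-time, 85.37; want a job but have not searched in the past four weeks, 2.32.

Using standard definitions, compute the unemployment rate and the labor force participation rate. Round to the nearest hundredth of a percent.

Employed = 28.65 + 85.37 = 114.02 million.
Unemployed = 9.20 million.
Labor force = 114.02 + 9.20 = 123.22 million.
Not in labor force = 21.23 + 39.02 + 21.45 + 7.40 + 2.32 = 91.42 million (those not working and not actively searching are outside the labor force — including those who want a job but have given up searching).
Civilian working-age population = 123.22 + 91.42 = 214.64 million.
Unemployment rate = 9.20 / 123.22 = 7.47%.
Labor force participation rate = 123.22 / 214.64 = 57.41%.

Unemployment rate ≈ 7.47%; labor force participation rate ≈ 57.41%.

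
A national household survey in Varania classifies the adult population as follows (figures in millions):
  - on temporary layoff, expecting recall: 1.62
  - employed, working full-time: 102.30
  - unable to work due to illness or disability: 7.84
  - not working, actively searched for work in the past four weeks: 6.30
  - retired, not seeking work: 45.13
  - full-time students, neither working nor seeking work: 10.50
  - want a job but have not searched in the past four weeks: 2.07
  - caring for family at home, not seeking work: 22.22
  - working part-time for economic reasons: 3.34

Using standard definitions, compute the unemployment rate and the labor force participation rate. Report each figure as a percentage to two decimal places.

Unemployment rate ≈ 6.97%; labor force participation rate ≈ 56.41%.

Employed = 102.30 + 3.34 = 105.64 million (anyone who worked, including part-time for economic reasons, counts as employed).
Unemployed = 1.62 + 6.30 = 7.92 million (jobless and actively searching, or on temporary layoff).
Labor force = 105.64 + 7.92 = 113.56 million.
Not in labor force = 7.84 + 45.13 + 10.50 + 2.07 + 22.22 = 87.76 million (those not working and not actively searching are outside the labor force — including those who want a job but have given up searching).
Civilian working-age population = 113.56 + 87.76 = 201.32 million.
Unemployment rate = 7.92 / 113.56 = 6.97%.
Labor force participation rate = 113.56 / 201.32 = 56.41%.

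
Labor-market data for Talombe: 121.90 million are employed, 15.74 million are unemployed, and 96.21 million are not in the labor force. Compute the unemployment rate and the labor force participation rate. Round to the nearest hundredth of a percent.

Unemployment rate ≈ 11.44%; labor force participation rate ≈ 58.86%.

Labor force = employed + unemployed = 121.90 + 15.74 = 137.64 million.
Working-age population = 137.64 + 96.21 = 233.85 million.
Unemployment rate = 15.74 / 137.64 = 11.44%.
Labor force participation rate = 137.64 / 233.85 = 58.86%.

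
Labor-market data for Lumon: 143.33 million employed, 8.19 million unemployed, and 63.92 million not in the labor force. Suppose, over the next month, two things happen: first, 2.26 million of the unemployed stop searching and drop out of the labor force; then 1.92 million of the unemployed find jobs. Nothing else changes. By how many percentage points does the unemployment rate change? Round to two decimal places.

The unemployment rate changes by −2.72 percentage points.

Initially, labor force = 143.33 + 8.19 = 151.52 million, so u = 8.19/151.52 = 5.41%.
After the first change, unemployed and labor force both fall by 2.26 → E = 143.33, U = 5.93, labor force = 149.26 million.
After the second change, unemployed falls and employed rises by 1.92; labor force unchanged → E = 145.25, U = 4.01, labor force = 149.26 million.
New unemployment rate = 4.01 / 149.26 = 2.69%.
Change = 2.69% − 5.41% = −2.72 percentage points.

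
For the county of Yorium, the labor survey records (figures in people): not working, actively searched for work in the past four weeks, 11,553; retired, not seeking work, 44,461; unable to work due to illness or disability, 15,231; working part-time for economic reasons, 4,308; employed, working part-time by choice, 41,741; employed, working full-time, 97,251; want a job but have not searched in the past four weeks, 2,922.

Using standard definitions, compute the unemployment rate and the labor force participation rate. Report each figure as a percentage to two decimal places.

Employed = 4,308 + 41,741 + 97,251 = 143,300 (anyone who worked, including part-time for economic reasons, counts as employed).
Unemployed = 11,553.
Labor force = 143,300 + 11,553 = 154,853.
Not in labor force = 44,461 + 15,231 + 2,922 = 62,614 (those not working and not actively searching are outside the labor force — including those who want a job but have given up searching).
Civilian working-age population = 154,853 + 62,614 = 217,467.
Unemployment rate = 11,553 / 154,853 = 7.46%.
Labor force participation rate = 154,853 / 217,467 = 71.21%.

Unemployment rate ≈ 7.46%; labor force participation rate ≈ 71.21%.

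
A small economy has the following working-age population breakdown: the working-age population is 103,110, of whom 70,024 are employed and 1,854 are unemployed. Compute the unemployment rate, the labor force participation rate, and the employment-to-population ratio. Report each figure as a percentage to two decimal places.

Unemployment rate ≈ 2.58%; labor force participation rate ≈ 69.71%; employment-population ratio ≈ 67.91%.

Labor force = employed + unemployed = 70,024 + 1,854 = 71,878.
Unemployment rate = 1,854 / 71,878 = 2.58%.
Labor force participation rate = 71,878 / 103,110 = 69.71%.
Employment-population ratio = 70,024 / 103,110 = 67.91%.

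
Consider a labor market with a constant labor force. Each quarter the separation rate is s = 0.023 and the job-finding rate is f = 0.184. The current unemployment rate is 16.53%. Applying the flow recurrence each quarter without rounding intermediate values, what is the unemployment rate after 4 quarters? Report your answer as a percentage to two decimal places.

With a fixed labor force, u_{t+1} = u_t + s·(1−u_t) − f·u_t = u_t·(1−s−f) + s.
Here 1−s−f = 0.793 and s = 0.023.
u_1 = 0.165300 × 0.793 + 0.023 = 0.154083.
u_2 = 0.154083 × 0.793 + 0.023 = 0.145188.
u_3 = 0.145188 × 0.793 + 0.023 = 0.138134.
u_4 = 0.138134 × 0.793 + 0.023 = 0.132540.

Unemployment rate after four quarters ≈ 13.25%.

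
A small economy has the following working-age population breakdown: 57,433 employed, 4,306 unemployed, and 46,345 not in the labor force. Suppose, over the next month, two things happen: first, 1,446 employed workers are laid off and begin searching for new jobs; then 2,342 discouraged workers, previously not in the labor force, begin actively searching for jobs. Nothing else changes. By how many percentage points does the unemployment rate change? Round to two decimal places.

The unemployment rate changes by +5.66 percentage points.

Initially, labor force = 57,433 + 4,306 = 61,739, so u = 4,306/61,739 = 6.97%.
After the first change, employed falls and unemployed rises by 1,446; labor force unchanged → E = 55,987, U = 5,752, labor force = 61,739.
After the second change, unemployed and labor force both rise by 2,342 → E = 55,987, U = 8,094, labor force = 64,081.
New unemployment rate = 8,094 / 64,081 = 12.63%.
Change = 12.63% − 6.97% = +5.66 percentage points.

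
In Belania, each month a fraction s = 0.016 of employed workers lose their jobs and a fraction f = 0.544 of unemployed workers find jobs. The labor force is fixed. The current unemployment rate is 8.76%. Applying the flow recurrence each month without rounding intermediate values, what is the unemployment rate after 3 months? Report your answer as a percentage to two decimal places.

With a fixed labor force, u_{t+1} = u_t + s·(1−u_t) − f·u_t = u_t·(1−s−f) + s.
Here 1−s−f = 0.440 and s = 0.016.
u_1 = 0.087600 × 0.440 + 0.016 = 0.054544.
u_2 = 0.054544 × 0.440 + 0.016 = 0.039999.
u_3 = 0.039999 × 0.440 + 0.016 = 0.033600.

Unemployment rate after three months ≈ 3.36%.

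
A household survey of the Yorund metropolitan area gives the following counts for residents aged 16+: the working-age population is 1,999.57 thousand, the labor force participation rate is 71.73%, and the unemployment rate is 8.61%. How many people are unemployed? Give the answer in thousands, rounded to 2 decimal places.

About 123.49 thousand are unemployed.

Labor force = 0.7173 × 1,999.57 = 1,434.29 thousand.
Unemployed = 0.0861 × 1,434.29 ≈ 123.49 thousand.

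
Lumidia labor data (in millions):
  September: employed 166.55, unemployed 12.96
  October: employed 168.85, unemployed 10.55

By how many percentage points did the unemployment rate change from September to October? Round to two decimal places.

September: labor force = 166.55 + 12.96 = 179.51; u = 12.96/179.51 = 7.22%.
October: labor force = 168.85 + 10.55 = 179.40; u = 10.55/179.40 = 5.88%.
Change = 5.88% − 7.22% = −1.34 pp.

The unemployment rate changed by −1.34 percentage points.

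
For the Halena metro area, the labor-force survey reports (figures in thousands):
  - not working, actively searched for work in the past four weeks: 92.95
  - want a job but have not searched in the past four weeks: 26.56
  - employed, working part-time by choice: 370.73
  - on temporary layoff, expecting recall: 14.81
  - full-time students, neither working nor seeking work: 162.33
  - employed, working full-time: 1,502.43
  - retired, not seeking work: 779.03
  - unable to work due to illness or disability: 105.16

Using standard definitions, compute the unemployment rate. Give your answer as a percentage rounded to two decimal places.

Unemployment rate ≈ 5.44%.

Employed = 370.73 + 1,502.43 = 1,873.16 thousand.
Unemployed = 92.95 + 14.81 = 107.76 thousand (jobless and actively searching, or on temporary layoff).
Labor force = 1,873.16 + 107.76 = 1,980.92 thousand.
Unemployment rate = 107.76 / 1,980.92 = 5.44%.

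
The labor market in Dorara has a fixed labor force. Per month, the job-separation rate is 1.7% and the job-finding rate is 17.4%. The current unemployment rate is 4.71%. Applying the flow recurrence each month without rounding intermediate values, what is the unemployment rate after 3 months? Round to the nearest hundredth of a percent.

With a fixed labor force, u_{t+1} = u_t + s·(1−u_t) − f·u_t = u_t·(1−s−f) + s.
Here 1−s−f = 0.809 and s = 0.017.
u_1 = 0.047100 × 0.809 + 0.017 = 0.055104.
u_2 = 0.055104 × 0.809 + 0.017 = 0.061579.
u_3 = 0.061579 × 0.809 + 0.017 = 0.066817.

Unemployment rate after three months ≈ 6.68%.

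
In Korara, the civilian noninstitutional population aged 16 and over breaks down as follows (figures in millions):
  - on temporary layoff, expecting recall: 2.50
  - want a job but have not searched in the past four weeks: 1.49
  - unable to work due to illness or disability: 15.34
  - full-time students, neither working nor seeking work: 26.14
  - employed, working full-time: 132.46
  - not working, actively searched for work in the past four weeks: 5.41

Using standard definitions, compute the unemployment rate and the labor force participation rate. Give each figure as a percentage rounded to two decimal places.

Employed = 132.46 million.
Unemployed = 2.50 + 5.41 = 7.91 million (jobless and actively searching, or on temporary layoff).
Labor force = 132.46 + 7.91 = 140.37 million.
Not in labor force = 1.49 + 15.34 + 26.14 = 42.97 million (those not working and not actively searching are outside the labor force — including those who want a job but have given up searching).
Civilian working-age population = 140.37 + 42.97 = 183.34 million.
Unemployment rate = 7.91 / 140.37 = 5.64%.
Labor force participation rate = 140.37 / 183.34 = 76.56%.

Unemployment rate ≈ 5.64%; labor force participation rate ≈ 76.56%.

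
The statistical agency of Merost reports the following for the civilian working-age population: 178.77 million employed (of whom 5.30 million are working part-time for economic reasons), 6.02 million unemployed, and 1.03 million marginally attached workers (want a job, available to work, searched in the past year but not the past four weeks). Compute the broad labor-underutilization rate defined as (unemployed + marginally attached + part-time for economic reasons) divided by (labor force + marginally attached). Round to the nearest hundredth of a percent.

Labor force = 178.77 + 6.02 = 184.79 million.
Numerator = 6.02 + 1.03 + 5.30 = 12.35 million.
Denominator = 184.79 + 1.03 = 185.82 million.
Broad rate = 12.35 / 185.82 = 6.65%.

Broad underutilization rate ≈ 6.65%.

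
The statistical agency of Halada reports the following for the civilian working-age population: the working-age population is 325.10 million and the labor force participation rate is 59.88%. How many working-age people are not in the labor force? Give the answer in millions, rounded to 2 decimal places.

About 130.43 million are not in the labor force.

Share not in the labor force = 1 − 0.5988 = 0.4012.
Not in labor force = 0.4012 × 325.10 ≈ 130.43 million.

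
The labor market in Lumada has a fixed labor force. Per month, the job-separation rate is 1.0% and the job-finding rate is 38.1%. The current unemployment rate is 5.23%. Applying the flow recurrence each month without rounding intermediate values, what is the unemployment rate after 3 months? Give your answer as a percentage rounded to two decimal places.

With a fixed labor force, u_{t+1} = u_t + s·(1−u_t) − f·u_t = u_t·(1−s−f) + s.
Here 1−s−f = 0.609 and s = 0.010.
u_1 = 0.052300 × 0.609 + 0.010 = 0.041851.
u_2 = 0.041851 × 0.609 + 0.010 = 0.035487.
u_3 = 0.035487 × 0.609 + 0.010 = 0.031612.

Unemployment rate after three months ≈ 3.16%.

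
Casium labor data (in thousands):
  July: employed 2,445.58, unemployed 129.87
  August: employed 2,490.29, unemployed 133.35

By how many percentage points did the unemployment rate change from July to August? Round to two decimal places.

The unemployment rate changed by +0.04 percentage points.

July: labor force = 2,445.58 + 129.87 = 2,575.45; u = 129.87/2,575.45 = 5.04%.
August: labor force = 2,490.29 + 133.35 = 2,623.64; u = 133.35/2,623.64 = 5.08%.
Change = 5.08% − 5.04% = +0.04 pp.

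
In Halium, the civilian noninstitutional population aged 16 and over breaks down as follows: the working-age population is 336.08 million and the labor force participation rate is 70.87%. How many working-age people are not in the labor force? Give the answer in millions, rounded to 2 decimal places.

Share not in the labor force = 1 − 0.7087 = 0.2913.
Not in labor force = 0.2913 × 336.08 ≈ 97.90 million.

About 97.90 million are not in the labor force.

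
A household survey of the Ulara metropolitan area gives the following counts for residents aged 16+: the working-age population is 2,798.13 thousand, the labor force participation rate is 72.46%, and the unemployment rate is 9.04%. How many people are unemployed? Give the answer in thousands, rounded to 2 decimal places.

Labor force = 0.7246 × 2,798.13 = 2,027.52 thousand.
Unemployed = 0.0904 × 2,027.52 ≈ 183.29 thousand.

About 183.29 thousand are unemployed.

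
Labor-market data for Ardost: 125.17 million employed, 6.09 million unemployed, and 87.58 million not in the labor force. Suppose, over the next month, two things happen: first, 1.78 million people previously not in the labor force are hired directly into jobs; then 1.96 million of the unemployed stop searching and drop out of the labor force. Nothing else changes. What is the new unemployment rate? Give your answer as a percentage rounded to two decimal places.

Initially, labor force = 125.17 + 6.09 = 131.26 million, so u = 6.09/131.26 = 4.64%.
After the first change, employed and labor force both rise by 1.78; unemployed unchanged → E = 126.95, U = 6.09, labor force = 133.04 million.
After the second change, unemployed and labor force both fall by 1.96 → E = 126.95, U = 4.13, labor force = 131.08 million.
New unemployment rate = 4.13 / 131.08 = 3.15%.

New unemployment rate ≈ 3.15%.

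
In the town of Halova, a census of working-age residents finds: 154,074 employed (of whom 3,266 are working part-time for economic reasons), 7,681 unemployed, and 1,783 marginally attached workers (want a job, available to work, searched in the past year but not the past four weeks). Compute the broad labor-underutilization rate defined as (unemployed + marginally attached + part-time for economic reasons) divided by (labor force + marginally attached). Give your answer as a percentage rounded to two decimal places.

Broad underutilization rate ≈ 7.78%.

Labor force = 154,074 + 7,681 = 161,755.
Numerator = 7,681 + 1,783 + 3,266 = 12,730.
Denominator = 161,755 + 1,783 = 163,538.
Broad rate = 12,730 / 163,538 = 7.78%.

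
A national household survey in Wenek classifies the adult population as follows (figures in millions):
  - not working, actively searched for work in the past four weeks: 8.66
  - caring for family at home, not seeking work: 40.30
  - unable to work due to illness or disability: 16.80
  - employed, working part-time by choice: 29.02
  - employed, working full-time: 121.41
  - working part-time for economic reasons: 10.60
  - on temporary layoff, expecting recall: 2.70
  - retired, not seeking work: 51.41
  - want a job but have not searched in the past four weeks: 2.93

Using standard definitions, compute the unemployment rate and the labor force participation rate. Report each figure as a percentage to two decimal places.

Employed = 29.02 + 121.41 + 10.60 = 161.03 million (anyone who worked, including part-time for economic reasons, counts as employed).
Unemployed = 8.66 + 2.70 = 11.36 million (jobless and actively searching, or on temporary layoff).
Labor force = 161.03 + 11.36 = 172.39 million.
Not in labor force = 40.30 + 16.80 + 51.41 + 2.93 = 111.44 million (those not working and not actively searching are outside the labor force — including those who want a job but have given up searching).
Civilian working-age population = 172.39 + 111.44 = 283.83 million.
Unemployment rate = 11.36 / 172.39 = 6.59%.
Labor force participation rate = 172.39 / 283.83 = 60.74%.

Unemployment rate ≈ 6.59%; labor force participation rate ≈ 60.74%.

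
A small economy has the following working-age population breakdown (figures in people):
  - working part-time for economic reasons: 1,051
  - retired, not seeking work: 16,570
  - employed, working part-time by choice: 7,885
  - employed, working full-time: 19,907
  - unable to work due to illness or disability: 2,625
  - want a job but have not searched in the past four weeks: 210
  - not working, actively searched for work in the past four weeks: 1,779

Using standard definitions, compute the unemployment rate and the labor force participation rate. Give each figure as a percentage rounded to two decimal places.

Unemployment rate ≈ 5.81%; labor force participation rate ≈ 61.21%.

Employed = 1,051 + 7,885 + 19,907 = 28,843 (anyone who worked, including part-time for economic reasons, counts as employed).
Unemployed = 1,779.
Labor force = 28,843 + 1,779 = 30,622.
Not in labor force = 16,570 + 2,625 + 210 = 19,405 (those not working and not actively searching are outside the labor force — including those who want a job but have given up searching).
Civilian working-age population = 30,622 + 19,405 = 50,027.
Unemployment rate = 1,779 / 30,622 = 5.81%.
Labor force participation rate = 30,622 / 50,027 = 61.21%.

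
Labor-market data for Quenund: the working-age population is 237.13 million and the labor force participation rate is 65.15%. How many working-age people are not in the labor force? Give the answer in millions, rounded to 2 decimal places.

Share not in the labor force = 1 − 0.6515 = 0.3485.
Not in labor force = 0.3485 × 237.13 ≈ 82.64 million.

About 82.64 million are not in the labor force.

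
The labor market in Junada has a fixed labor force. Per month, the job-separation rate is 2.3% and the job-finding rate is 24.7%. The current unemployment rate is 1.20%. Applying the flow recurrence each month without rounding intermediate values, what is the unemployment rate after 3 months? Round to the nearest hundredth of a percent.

Unemployment rate after three months ≈ 5.67%.

With a fixed labor force, u_{t+1} = u_t + s·(1−u_t) − f·u_t = u_t·(1−s−f) + s.
Here 1−s−f = 0.730 and s = 0.023.
u_1 = 0.012000 × 0.730 + 0.023 = 0.031760.
u_2 = 0.031760 × 0.730 + 0.023 = 0.046185.
u_3 = 0.046185 × 0.730 + 0.023 = 0.056715.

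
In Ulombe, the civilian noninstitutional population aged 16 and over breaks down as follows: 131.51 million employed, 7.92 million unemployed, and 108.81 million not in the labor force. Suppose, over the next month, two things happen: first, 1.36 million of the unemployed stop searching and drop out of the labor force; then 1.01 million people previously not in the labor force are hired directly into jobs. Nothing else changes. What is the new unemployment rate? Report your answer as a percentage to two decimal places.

Initially, labor force = 131.51 + 7.92 = 139.43 million, so u = 7.92/139.43 = 5.68%.
After the first change, unemployed and labor force both fall by 1.36 → E = 131.51, U = 6.56, labor force = 138.07 million.
After the second change, employed and labor force both rise by 1.01; unemployed unchanged → E = 132.52, U = 6.56, labor force = 139.08 million.
New unemployment rate = 6.56 / 139.08 = 4.72%.

New unemployment rate ≈ 4.72%.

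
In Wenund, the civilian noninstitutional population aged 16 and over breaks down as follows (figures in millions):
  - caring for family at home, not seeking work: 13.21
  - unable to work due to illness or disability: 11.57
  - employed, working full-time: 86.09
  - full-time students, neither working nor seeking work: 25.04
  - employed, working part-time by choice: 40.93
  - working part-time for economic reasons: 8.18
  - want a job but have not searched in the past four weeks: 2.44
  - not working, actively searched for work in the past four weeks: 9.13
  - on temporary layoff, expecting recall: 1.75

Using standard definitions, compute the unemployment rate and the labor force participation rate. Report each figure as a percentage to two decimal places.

Unemployment rate ≈ 7.45%; labor force participation rate ≈ 73.65%.

Employed = 86.09 + 40.93 + 8.18 = 135.20 million (anyone who worked, including part-time for economic reasons, counts as employed).
Unemployed = 9.13 + 1.75 = 10.88 million (jobless and actively searching, or on temporary layoff).
Labor force = 135.20 + 10.88 = 146.08 million.
Not in labor force = 13.21 + 11.57 + 25.04 + 2.44 = 52.26 million (those not working and not actively searching are outside the labor force — including those who want a job but have given up searching).
Civilian working-age population = 146.08 + 52.26 = 198.34 million.
Unemployment rate = 10.88 / 146.08 = 7.45%.
Labor force participation rate = 146.08 / 198.34 = 73.65%.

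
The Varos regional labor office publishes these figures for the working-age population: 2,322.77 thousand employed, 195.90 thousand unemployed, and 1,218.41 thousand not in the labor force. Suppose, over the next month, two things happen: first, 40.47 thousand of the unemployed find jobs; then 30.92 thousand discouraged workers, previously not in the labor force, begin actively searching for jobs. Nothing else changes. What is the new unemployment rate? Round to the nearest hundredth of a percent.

New unemployment rate ≈ 7.31%.

Initially, labor force = 2,322.77 + 195.90 = 2,518.67 thousand, so u = 195.90/2,518.67 = 7.78%.
After the first change, unemployed falls and employed rises by 40.47; labor force unchanged → E = 2,363.24, U = 155.43, labor force = 2,518.67 thousand.
After the second change, unemployed and labor force both rise by 30.92 → E = 2,363.24, U = 186.35, labor force = 2,549.59 thousand.
New unemployment rate = 186.35 / 2,549.59 = 7.31%.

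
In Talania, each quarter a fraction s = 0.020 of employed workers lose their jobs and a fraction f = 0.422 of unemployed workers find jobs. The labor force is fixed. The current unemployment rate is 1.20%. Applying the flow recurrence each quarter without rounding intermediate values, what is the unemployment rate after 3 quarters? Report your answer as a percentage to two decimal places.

Unemployment rate after three quarters ≈ 3.95%.

With a fixed labor force, u_{t+1} = u_t + s·(1−u_t) − f·u_t = u_t·(1−s−f) + s.
Here 1−s−f = 0.558 and s = 0.020.
u_1 = 0.012000 × 0.558 + 0.020 = 0.026696.
u_2 = 0.026696 × 0.558 + 0.020 = 0.034896.
u_3 = 0.034896 × 0.558 + 0.020 = 0.039472.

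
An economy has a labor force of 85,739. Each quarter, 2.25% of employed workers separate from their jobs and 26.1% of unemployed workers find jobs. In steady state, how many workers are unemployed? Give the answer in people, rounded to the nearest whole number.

Steady-state unemployment rate u* = s/(s+f) = 2.25/(2.25+26.1) = 0.079365.
Unemployed = u* × labor force = 0.079365 × 85,739 ≈ 6,805.

About 6,805 are unemployed in steady state.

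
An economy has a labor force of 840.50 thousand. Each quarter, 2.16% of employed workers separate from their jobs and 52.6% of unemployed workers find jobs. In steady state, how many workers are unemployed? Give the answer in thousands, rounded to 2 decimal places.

About 33.15 thousand are unemployed in steady state.

Steady-state unemployment rate u* = s/(s+f) = 2.16/(2.16+52.6) = 0.039445.
Unemployed = u* × labor force = 0.039445 × 840.50 ≈ 33.15 thousand.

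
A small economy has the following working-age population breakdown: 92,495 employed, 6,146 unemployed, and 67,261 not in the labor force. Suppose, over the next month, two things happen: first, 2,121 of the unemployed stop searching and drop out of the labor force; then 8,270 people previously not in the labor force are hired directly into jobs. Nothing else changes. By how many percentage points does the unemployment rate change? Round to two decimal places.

The unemployment rate changes by −2.39 percentage points.

Initially, labor force = 92,495 + 6,146 = 98,641, so u = 6,146/98,641 = 6.23%.
After the first change, unemployed and labor force both fall by 2,121 → E = 92,495, U = 4,025, labor force = 96,520.
After the second change, employed and labor force both rise by 8,270; unemployed unchanged → E = 100,765, U = 4,025, labor force = 104,790.
New unemployment rate = 4,025 / 104,790 = 3.84%.
Change = 3.84% − 6.23% = −2.39 percentage points.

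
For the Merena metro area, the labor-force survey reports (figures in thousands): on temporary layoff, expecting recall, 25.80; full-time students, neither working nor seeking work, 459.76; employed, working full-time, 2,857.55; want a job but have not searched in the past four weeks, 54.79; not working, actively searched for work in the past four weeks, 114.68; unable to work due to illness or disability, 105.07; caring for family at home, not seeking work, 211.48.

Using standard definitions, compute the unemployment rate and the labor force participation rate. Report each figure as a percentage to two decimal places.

Unemployment rate ≈ 4.69%; labor force participation rate ≈ 78.30%.

Employed = 2,857.55 thousand.
Unemployed = 25.80 + 114.68 = 140.48 thousand (jobless and actively searching, or on temporary layoff).
Labor force = 2,857.55 + 140.48 = 2,998.03 thousand.
Not in labor force = 459.76 + 54.79 + 105.07 + 211.48 = 831.10 thousand (those not working and not actively searching are outside the labor force — including those who want a job but have given up searching).
Civilian working-age population = 2,998.03 + 831.10 = 3,829.13 thousand.
Unemployment rate = 140.48 / 2,998.03 = 4.69%.
Labor force participation rate = 2,998.03 / 3,829.13 = 78.30%.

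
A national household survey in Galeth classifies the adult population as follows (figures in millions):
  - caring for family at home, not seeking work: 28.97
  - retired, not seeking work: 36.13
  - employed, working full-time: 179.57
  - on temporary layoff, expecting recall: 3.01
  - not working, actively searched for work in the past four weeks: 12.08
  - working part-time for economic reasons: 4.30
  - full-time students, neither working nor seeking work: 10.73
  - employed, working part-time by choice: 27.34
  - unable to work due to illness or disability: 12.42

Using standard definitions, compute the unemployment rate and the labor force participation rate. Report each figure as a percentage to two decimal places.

Employed = 179.57 + 4.30 + 27.34 = 211.21 million (anyone who worked, including part-time for economic reasons, counts as employed).
Unemployed = 3.01 + 12.08 = 15.09 million (jobless and actively searching, or on temporary layoff).
Labor force = 211.21 + 15.09 = 226.30 million.
Not in labor force = 28.97 + 36.13 + 10.73 + 12.42 = 88.25 million (those not working and not actively searching are outside the labor force).
Civilian working-age population = 226.30 + 88.25 = 314.55 million.
Unemployment rate = 15.09 / 226.30 = 6.67%.
Labor force participation rate = 226.30 / 314.55 = 71.94%.

Unemployment rate ≈ 6.67%; labor force participation rate ≈ 71.94%.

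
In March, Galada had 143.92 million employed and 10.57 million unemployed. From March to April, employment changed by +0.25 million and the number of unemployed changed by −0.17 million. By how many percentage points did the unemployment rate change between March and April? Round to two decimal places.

The unemployment rate changed by −0.11 percentage points.

March: labor force = 143.92 + 10.57 = 154.49; u = 10.57/154.49 = 6.84%.
April: labor force = 144.17 + 10.40 = 154.57; u = 10.40/154.57 = 6.73%.
Change = 6.73% − 6.84% = −0.11 pp.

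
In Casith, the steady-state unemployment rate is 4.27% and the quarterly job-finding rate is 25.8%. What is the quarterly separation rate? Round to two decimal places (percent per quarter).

From u* = s/(s+f): s = u·f/(1−u).
s = 0.0427 × 25.8 / (1 − 0.0427) = 1.1017 / 0.9573 ≈ 1.15% per quarter.

Separation rate ≈ 1.15% per quarter.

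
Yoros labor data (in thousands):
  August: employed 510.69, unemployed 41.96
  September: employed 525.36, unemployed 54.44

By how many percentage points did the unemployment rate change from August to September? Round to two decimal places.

The unemployment rate changed by +1.80 percentage points.

August: labor force = 510.69 + 41.96 = 552.65; u = 41.96/552.65 = 7.59%.
September: labor force = 525.36 + 54.44 = 579.80; u = 54.44/579.80 = 9.39%.
Change = 9.39% − 7.59% = +1.80 pp.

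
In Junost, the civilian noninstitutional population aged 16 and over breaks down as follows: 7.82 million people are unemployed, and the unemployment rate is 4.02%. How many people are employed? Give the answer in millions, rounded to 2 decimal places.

Labor force = U / u = 7.82 / 0.0402 ≈ 194.53 million.
Employed = labor force − unemployed = 194.53 − 7.82 = 186.71 million.

About 186.71 million are employed.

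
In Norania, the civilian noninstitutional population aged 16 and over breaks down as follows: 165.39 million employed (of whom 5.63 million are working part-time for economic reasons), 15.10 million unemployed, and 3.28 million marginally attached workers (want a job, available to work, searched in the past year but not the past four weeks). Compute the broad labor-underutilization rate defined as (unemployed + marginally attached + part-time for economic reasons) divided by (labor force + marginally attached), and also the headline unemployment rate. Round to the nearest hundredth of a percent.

Labor force = 165.39 + 15.10 = 180.49 million.
Numerator = 15.10 + 3.28 + 5.63 = 24.01 million.
Denominator = 180.49 + 3.28 = 183.77 million.
Broad rate = 24.01 / 183.77 = 13.07%.
Headline unemployment rate = 15.10 / 180.49 = 8.37%.

Broad underutilization rate ≈ 13.07%; headline unemployment rate ≈ 8.37%.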